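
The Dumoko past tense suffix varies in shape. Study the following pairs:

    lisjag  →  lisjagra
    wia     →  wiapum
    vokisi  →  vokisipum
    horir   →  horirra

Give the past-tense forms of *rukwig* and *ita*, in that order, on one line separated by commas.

Looking at the final sound of each stem: -ra when the stem ends in a consonant (*lisjag*, *horir*); -pum when the stem ends in a vowel (*wia*, *vokisi*).
Since the final sound of *rukwig* is /g/ (a consonant), it takes -ra, giving *rukwigra*.
Since the final sound of *ita* is /a/ (a vowel), it takes -pum, giving *itapum*.

rukwigra, itapum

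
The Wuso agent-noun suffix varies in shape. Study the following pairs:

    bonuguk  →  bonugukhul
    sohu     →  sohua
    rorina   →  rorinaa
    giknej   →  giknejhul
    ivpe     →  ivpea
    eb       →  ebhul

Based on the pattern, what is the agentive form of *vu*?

vua

The suffix is conditioned by the final sound: -hul when the stem ends in a consonant (*bonuguk*, *giknej*, *eb*); -a when the stem ends in a vowel (*sohu*, *rorina*, *ivpe*).
*vu* — final sound /u/ (a vowel) → -a → *vua*.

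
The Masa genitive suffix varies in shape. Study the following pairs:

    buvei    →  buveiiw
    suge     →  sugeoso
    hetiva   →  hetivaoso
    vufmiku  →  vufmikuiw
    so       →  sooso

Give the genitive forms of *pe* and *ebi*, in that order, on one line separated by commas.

peoso, ebiiw

The suffix is conditioned by the last vowel: -iw when the last vowel of the stem is a high vowel (*buvei*, *vufmiku*); -oso when the last vowel of the stem is a non-high vowel (*suge*, *hetiva*, *so*).
Since the last vowel of *pe* is /e/ (a non-high vowel), it takes -oso, giving *peoso*.
*ebi*: last vowel = /i/, a high vowel → -iw → *ebiiw*.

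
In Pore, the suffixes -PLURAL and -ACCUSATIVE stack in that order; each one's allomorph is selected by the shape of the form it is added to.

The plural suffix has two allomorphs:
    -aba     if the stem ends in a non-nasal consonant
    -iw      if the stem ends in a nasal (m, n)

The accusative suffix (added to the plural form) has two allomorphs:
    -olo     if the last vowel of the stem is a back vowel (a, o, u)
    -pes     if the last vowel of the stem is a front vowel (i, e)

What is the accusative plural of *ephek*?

ephekabaolo

Since the final consonant of *ephek* is /k/ (non-nasal), it takes -aba, giving *ephekaba*.
Since the last vowel of the plural form *ephekaba* is /a/ (a back vowel), it takes -olo, giving *ephekabaolo*.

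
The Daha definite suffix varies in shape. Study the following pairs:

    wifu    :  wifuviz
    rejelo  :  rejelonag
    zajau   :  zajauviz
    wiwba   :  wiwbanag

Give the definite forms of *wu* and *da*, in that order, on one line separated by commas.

Looking at the last vowel of each stem: -viz when the last vowel of the stem is a high vowel (*wifu*, *zajau*); -nag when the last vowel of the stem is a non-high vowel (*rejelo*, *wiwba*).
Since the last vowel of *wu* is /u/ (a high vowel), it takes -viz, giving *wuviz*.
Since the last vowel of *da* is /a/ (a non-high vowel), it takes -nag, giving *danag*.

wuviz, danag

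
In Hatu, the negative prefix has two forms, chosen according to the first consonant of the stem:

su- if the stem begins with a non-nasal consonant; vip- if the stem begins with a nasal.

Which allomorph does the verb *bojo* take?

su-

Since the first consonant of *bojo* is /b/ (non-nasal), it takes su-.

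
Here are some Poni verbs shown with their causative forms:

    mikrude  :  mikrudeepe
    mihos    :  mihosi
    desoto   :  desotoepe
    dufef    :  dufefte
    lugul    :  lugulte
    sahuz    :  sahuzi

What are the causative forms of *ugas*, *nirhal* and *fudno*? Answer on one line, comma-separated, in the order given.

ugasi, nirhalte, fudnoepe

Looking at the final sound of each stem: -i when the stem ends in a sibilant (*mihos*, *sahuz*); -te when the stem ends in a non-sibilant consonant (*dufef*, *lugul*); -epe when the stem ends in a vowel (*mikrude*, *desoto*).
*ugas* — final sound /s/ (a sibilant) → -i → *ugasi*.
*nirhal*: final sound = /l/, a non-sibilant consonant → -te → *nirhalte*.
Since the final sound of *fudno* is /o/ (a vowel), it takes -epe, giving *fudnoepe*.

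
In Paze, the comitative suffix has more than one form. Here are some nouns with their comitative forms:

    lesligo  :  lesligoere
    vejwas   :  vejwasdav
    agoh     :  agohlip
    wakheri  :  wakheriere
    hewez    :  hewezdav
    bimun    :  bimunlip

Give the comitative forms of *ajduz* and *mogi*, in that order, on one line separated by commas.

ajduzdav, mogiere

The suffix is conditioned by the final sound: -dav when the stem ends in a sibilant (*vejwas*, *hewez*); -lip when the stem ends in a non-sibilant consonant (*agoh*, *bimun*); -ere when the stem ends in a vowel (*lesligo*, *wakheri*).
The final sound of *ajduz* is /z/, which is a sibilant, so the suffix is -dav, giving *ajduzdav*.
The final sound of *mogi* is /i/, which is a vowel, so the suffix is -ere, giving *mogiere*.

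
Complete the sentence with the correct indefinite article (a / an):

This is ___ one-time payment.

a

The indefinite article is chosen by the initial *sound* of the following word, not its spelling.
*one-time* begins with the sound /wʌ/ (*one* pronounced /wʌn/) — a consonant sound.
So the article is *a*: This is a one-time payment.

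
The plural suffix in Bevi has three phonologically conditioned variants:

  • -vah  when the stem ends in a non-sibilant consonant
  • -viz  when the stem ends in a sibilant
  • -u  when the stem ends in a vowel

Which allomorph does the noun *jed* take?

Since the final sound of *jed* is /d/ (a non-sibilant consonant), it takes -vah.

-vah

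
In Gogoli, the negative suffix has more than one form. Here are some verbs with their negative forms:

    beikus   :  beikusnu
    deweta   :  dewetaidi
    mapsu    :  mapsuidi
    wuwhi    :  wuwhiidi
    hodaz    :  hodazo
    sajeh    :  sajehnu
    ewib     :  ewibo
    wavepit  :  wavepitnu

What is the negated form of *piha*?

pihaidi

The pattern is voicing of the final sound: -nu when the stem ends in a voiceless consonant (*beikus*, *sajeh*, *wavepit*); -o when the stem ends in a voiced consonant (*hodaz*, *ewib*); -idi when the stem ends in a vowel (*deweta*, *mapsu*, *wuwhi*).
*piha*: final sound = /a/, a vowel → -idi → *pihaidi*.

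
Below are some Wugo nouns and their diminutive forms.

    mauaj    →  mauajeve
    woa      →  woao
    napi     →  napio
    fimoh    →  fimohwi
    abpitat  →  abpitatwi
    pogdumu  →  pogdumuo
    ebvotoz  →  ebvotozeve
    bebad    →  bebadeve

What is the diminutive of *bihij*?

bihijeve

The pattern is voicing of the final sound: -wi when the stem ends in a voiceless consonant (*fimoh*, *abpitat*); -eve when the stem ends in a voiced consonant (*mauaj*, *ebvotoz*, *bebad*); -o when the stem ends in a vowel (*woa*, *napi*, *pogdumu*).
*bihij* — final sound /j/ (a voiced consonant) → -eve → *bihijeve*.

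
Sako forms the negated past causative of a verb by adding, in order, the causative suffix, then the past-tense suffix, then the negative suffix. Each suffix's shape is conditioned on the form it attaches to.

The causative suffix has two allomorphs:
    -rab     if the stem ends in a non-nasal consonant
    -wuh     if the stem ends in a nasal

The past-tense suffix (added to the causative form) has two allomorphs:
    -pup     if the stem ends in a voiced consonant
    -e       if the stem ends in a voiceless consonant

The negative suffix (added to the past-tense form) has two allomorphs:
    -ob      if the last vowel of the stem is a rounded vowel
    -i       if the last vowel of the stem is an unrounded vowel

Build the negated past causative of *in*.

*in* — final consonant /n/ (a nasal) → -wuh → *inwuh*.
The causative form *inwuh* — final consonant /h/ (voiceless) → -e → *inwuhe*.
The last vowel of the past-tense form *inwuhe* is /e/, which is an unrounded vowel, so the negative suffix is -i, giving *inwuhei*.

inwuhei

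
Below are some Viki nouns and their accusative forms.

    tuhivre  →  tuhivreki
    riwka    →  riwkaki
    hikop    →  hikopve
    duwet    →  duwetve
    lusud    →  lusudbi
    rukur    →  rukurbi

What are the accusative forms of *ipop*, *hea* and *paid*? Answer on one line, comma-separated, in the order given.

ipopve, heaki, paidbi

The alternation tracks the final sound of the stem — -ve when the stem ends in a voiceless consonant (*hikop*, *duwet*); -bi when the stem ends in a voiced consonant (*lusud*, *rukur*); -ki when the stem ends in a vowel (*tuhivre*, *riwka*).
*ipop* — final sound /p/ (a voiceless consonant) → -ve → *ipopve*.
*hea* — final sound /a/ (a vowel) → -ki → *heaki*.
The final sound of *paid* is /d/, which is a voiced consonant, so the suffix is -bi, giving *paidbi*.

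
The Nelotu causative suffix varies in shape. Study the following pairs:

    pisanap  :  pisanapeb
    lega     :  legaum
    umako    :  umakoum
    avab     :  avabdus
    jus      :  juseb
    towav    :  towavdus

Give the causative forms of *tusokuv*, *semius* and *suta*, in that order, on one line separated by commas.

The alternation tracks the final sound of the stem — -eb when the stem ends in a voiceless consonant (*pisanap*, *jus*); -dus when the stem ends in a voiced consonant (*avab*, *towav*); -um when the stem ends in a vowel (*lega*, *umako*).
The final sound of *tusokuv* is /v/, which is a voiced consonant, so the suffix is -dus, giving *tusokuvdus*.
*semius*: final sound = /s/, a voiceless consonant → -eb → *semiuseb*.
The final sound of *suta* is /a/, which is a vowel, so the suffix is -um, giving *sutaum*.

tusokuvdus, semiuseb, sutaum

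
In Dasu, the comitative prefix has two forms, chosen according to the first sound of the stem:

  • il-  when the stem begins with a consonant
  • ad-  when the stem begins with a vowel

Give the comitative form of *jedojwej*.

The first sound of *jedojwej* is /j/, which is a consonant, so the prefix is il-, giving *iljedojwej*.

iljedojwej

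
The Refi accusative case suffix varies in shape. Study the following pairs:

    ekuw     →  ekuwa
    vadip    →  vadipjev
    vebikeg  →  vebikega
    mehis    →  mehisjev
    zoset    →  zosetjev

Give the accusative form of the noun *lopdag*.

lopdaga

The pattern is voicing of the final consonant: -jev when the stem ends in a voiceless consonant (*vadip*, *mehis*, *zoset*); -a when the stem ends in a voiced consonant (*ekuw*, *vebikeg*).
Since the final consonant of *lopdag* is /g/ (voiced), it takes -a, giving *lopdaga*.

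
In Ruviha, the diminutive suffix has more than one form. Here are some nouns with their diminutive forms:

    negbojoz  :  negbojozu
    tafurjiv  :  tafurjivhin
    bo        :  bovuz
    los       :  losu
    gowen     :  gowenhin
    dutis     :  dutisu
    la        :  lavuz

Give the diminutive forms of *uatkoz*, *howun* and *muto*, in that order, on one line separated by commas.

Looking at the final sound of each stem: -u when the stem ends in a sibilant (*negbojoz*, *los*, *dutis*); -hin when the stem ends in a non-sibilant consonant (*tafurjiv*, *gowen*); -vuz when the stem ends in a vowel (*bo*, *la*).
The final sound of *uatkoz* is /z/, which is a sibilant, so the suffix is -u, giving *uatkozu*.
*howun*: final sound = /n/, a non-sibilant consonant → -hin → *howunhin*.
The final sound of *muto* is /o/, which is a vowel, so the suffix is -vuz, giving *mutovuz*.

uatkozu, howunhin, mutovuz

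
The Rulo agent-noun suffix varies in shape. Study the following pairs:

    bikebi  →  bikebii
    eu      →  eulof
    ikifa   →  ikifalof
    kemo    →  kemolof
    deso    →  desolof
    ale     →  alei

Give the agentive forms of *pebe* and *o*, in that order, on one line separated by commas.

pebei, olof

The suffix is conditioned by the last vowel: -i when the last vowel of the stem is a front vowel (*bikebi*, *ale*); -lof when the last vowel of the stem is a back vowel (*eu*, *ikifa*, *kemo*, *deso*).
The last vowel of *pebe* is /e/, which is a front vowel, so the suffix is -i, giving *pebei*.
Since the last vowel of *o* is /o/ (a back vowel), it takes -lof, giving *olof*.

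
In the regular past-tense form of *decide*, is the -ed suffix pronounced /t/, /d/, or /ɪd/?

/ɪd/

The stem *decide* ends in /t/ or /d/.
The -ed suffix is realized as /ɪd/ after /t, d/; as /t/ after other voiceless consonants; and as /d/ after other voiced sounds.
So -ed on *decide* is pronounced /ɪd/.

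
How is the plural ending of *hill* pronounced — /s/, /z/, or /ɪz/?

/z/

The stem *hill* ends in a voiced non-sibilant sound.
The plural suffix surfaces as /ɪz/ after sibilants, /s/ after other voiceless consonants, and /z/ after other voiced sounds.
So the plural -s on *hill* is pronounced /z/.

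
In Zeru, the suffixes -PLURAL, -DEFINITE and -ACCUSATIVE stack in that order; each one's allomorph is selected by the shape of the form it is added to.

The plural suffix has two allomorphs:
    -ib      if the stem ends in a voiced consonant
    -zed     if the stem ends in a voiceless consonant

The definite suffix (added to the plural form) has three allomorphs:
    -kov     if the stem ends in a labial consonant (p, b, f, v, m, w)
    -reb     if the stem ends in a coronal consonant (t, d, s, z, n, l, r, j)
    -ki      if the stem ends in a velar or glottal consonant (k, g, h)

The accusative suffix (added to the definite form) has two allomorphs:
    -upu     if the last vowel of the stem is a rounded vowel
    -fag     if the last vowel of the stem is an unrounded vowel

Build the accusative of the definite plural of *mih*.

mihzedrebfag

The final consonant of *mih* is /h/, which is voiceless, so the plural suffix is -zed, giving *mihzed*.
Since the final consonant of the plural form *mihzed* is /d/ (coronal), it takes -reb, giving *mihzedreb*.
The definite form *mihzedreb*: last vowel = /e/, an unrounded vowel → -fag → *mihzedrebfag*.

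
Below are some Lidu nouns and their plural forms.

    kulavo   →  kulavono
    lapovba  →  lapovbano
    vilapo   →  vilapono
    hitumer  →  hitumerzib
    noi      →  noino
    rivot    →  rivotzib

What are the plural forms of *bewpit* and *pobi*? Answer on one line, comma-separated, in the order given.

Looking at the final sound of each stem: -zib when the stem ends in a consonant (*hitumer*, *rivot*); -no when the stem ends in a vowel (*kulavo*, *lapovba*, *vilapo*, *noi*).
*bewpit*: final sound = /t/, a consonant → -zib → *bewpitzib*.
*pobi* — final sound /i/ (a vowel) → -no → *pobino*.

bewpitzib, pobino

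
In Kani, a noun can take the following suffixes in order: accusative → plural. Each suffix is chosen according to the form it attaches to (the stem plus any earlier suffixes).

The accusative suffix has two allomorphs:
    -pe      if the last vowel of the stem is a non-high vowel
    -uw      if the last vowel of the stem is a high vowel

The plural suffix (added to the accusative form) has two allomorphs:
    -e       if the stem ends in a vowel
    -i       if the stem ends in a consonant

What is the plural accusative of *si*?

siuwi

Since the last vowel of *si* is /i/ (a high vowel), it takes -uw, giving *siuw*.
Since the final sound of the accusative form *siuw* is /w/ (a consonant), it takes -i, giving *siuwi*.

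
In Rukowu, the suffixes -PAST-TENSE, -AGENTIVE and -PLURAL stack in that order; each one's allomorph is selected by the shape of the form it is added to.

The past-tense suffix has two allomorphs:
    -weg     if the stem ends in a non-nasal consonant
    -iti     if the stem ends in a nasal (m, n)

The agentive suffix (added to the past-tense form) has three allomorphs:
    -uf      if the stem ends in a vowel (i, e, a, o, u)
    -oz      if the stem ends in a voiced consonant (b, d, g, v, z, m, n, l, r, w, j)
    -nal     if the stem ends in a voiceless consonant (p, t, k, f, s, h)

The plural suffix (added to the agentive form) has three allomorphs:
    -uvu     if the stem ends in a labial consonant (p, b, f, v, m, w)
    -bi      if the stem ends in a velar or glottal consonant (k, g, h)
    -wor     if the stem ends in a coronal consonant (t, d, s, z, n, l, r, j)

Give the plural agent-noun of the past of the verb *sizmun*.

sizmunitiufuvu

Since the final consonant of *sizmun* is /n/ (a nasal), it takes -iti, giving *sizmuniti*.
Since the final sound of the past-tense form *sizmuniti* is /i/ (a vowel), it takes -uf, giving *sizmunitiuf*.
The agentive form *sizmunitiuf* — final consonant /f/ (labial) → -uvu → *sizmunitiufuvu*.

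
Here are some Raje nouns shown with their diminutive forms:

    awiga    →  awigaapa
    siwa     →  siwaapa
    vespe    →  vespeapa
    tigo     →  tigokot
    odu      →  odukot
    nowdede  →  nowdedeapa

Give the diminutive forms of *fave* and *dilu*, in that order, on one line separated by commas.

Looking at the last vowel of each stem: -kot when the last vowel of the stem is a rounded vowel (*tigo*, *odu*); -apa when the last vowel of the stem is an unrounded vowel (*awiga*, *siwa*, *vespe*, *nowdede*).
The last vowel of *fave* is /e/, which is an unrounded vowel, so the suffix is -apa, giving *faveapa*.
*dilu*: last vowel = /u/, a rounded vowel → -kot → *dilukot*.

faveapa, dilukot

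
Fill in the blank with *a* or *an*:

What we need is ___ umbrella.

an

The indefinite article is chosen by the initial *sound* of the following word, not its spelling.
*umbrella* begins with the sound /ʌ/ (u pronounced /ʌ/) — a vowel sound.
So the article is *an*: What we need is an umbrella.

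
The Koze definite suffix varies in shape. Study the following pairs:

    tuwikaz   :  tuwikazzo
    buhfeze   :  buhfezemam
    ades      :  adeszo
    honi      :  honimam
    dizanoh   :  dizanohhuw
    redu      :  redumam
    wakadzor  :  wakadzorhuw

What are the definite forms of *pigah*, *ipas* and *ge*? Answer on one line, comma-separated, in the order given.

pigahhuw, ipaszo, gemam

Looking at the final sound of each stem: -zo when the stem ends in a sibilant (*tuwikaz*, *ades*); -huw when the stem ends in a non-sibilant consonant (*dizanoh*, *wakadzor*); -mam when the stem ends in a vowel (*buhfeze*, *honi*, *redu*).
*pigah*: final sound = /h/, a non-sibilant consonant → -huw → *pigahhuw*.
*ipas* — final sound /s/ (a sibilant) → -zo → *ipaszo*.
*ge* — final sound /e/ (a vowel) → -mam → *gemam*.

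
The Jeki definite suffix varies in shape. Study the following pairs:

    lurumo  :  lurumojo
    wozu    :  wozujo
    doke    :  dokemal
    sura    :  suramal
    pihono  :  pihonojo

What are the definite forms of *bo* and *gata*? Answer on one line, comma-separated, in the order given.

The suffix is conditioned by the last vowel: -jo when the last vowel of the stem is a rounded vowel (*lurumo*, *wozu*, *pihono*); -mal when the last vowel of the stem is an unrounded vowel (*doke*, *sura*).
The last vowel of *bo* is /o/, which is a rounded vowel, so the suffix is -jo, giving *bojo*.
*gata* — last vowel /a/ (an unrounded vowel) → -mal → *gatamal*.

bojo, gatamal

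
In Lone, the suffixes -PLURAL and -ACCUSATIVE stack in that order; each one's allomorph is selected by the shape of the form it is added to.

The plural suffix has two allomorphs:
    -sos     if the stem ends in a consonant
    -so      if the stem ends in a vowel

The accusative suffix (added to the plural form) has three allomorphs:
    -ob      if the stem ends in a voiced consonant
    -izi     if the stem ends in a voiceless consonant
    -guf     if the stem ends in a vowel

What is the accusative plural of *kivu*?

kivusoguf

Since the final sound of *kivu* is /u/ (a vowel), it takes -so, giving *kivuso*.
Since the final sound of the plural form *kivuso* is /o/ (a vowel), it takes -guf, giving *kivusoguf*.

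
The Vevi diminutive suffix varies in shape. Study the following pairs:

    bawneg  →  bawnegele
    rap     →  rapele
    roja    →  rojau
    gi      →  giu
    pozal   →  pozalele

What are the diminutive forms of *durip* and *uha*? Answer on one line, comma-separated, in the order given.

duripele, uhau

Looking at the final sound of each stem: -ele when the stem ends in a consonant (*bawneg*, *rap*, *pozal*); -u when the stem ends in a vowel (*roja*, *gi*).
*durip*: final sound = /p/, a consonant → -ele → *duripele*.
*uha*: final sound = /a/, a vowel → -u → *uhau*.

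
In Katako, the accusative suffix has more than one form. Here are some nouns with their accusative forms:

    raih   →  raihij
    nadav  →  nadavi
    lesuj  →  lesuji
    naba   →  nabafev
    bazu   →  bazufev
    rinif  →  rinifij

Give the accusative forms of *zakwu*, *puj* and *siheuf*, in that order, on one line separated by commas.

zakwufev, puji, siheufij

The suffix is conditioned by the final sound: -ij when the stem ends in a voiceless consonant (*raih*, *rinif*); -i when the stem ends in a voiced consonant (*nadav*, *lesuj*); -fev when the stem ends in a vowel (*naba*, *bazu*).
The final sound of *zakwu* is /u/, which is a vowel, so the suffix is -fev, giving *zakwufev*.
Since the final sound of *puj* is /j/ (a voiced consonant), it takes -i, giving *puji*.
*siheuf*: final sound = /f/, a voiceless consonant → -ij → *siheufij*.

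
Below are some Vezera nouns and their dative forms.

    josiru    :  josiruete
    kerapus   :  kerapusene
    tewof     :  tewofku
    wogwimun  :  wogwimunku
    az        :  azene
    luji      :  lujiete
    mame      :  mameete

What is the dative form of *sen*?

Looking at the final sound of each stem: -ene when the stem ends in a sibilant (*kerapus*, *az*); -ku when the stem ends in a non-sibilant consonant (*tewof*, *wogwimun*); -ete when the stem ends in a vowel (*josiru*, *luji*, *mame*).
Since the final sound of *sen* is /n/ (a non-sibilant consonant), it takes -ku, giving *senku*.

senku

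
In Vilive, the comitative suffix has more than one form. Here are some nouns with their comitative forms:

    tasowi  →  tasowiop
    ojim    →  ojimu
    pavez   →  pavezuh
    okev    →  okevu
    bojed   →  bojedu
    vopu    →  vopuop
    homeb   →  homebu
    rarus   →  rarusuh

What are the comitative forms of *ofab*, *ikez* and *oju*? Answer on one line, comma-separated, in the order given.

ofabu, ikezuh, ojuop

The suffix is conditioned by the final sound: -uh when the stem ends in a sibilant (*pavez*, *rarus*); -u when the stem ends in a non-sibilant consonant (*ojim*, *okev*, *bojed*, *homeb*); -op when the stem ends in a vowel (*tasowi*, *vopu*).
*ofab*: final sound = /b/, a non-sibilant consonant → -u → *ofabu*.
*ikez*: final sound = /z/, a sibilant → -uh → *ikezuh*.
*oju*: final sound = /u/, a vowel → -op → *ojuop*.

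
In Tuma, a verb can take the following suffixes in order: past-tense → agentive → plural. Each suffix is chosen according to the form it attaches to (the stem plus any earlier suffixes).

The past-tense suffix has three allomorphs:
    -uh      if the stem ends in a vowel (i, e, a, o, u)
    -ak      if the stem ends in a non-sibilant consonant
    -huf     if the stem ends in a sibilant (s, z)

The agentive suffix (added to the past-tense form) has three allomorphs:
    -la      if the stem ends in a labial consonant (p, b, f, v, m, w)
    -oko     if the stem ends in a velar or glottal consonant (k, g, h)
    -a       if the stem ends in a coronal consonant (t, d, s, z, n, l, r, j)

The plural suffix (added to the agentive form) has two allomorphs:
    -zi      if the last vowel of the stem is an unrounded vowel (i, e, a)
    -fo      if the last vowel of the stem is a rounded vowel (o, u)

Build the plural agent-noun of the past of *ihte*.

*ihte*: final sound = /e/, a vowel → -uh → *ihteuh*.
The past-tense form *ihteuh*: final consonant = /h/, velar/glottal → -oko → *ihteuhoko*.
Since the last vowel of the agentive form *ihteuhoko* is /o/ (a rounded vowel), it takes -fo, giving *ihteuhokofo*.

ihteuhokofo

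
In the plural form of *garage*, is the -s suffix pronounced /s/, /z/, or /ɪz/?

The stem *garage* ends in a sibilant (/s, z, ʃ, ʒ, tʃ, dʒ/).
The plural suffix surfaces as /ɪz/ after sibilants, /s/ after other voiceless consonants, and /z/ after other voiced sounds.
So the plural -s on *garage* is pronounced /ɪz/.

/ɪz/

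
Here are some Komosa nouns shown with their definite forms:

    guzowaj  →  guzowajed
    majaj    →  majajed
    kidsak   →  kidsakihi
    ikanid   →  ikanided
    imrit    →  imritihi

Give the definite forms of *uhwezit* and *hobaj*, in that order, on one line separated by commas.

The suffix is conditioned by the final consonant: -ihi when the stem ends in a voiceless consonant (*kidsak*, *imrit*); -ed when the stem ends in a voiced consonant (*guzowaj*, *majaj*, *ikanid*).
Since the final consonant of *uhwezit* is /t/ (voiceless), it takes -ihi, giving *uhwezitihi*.
Since the final consonant of *hobaj* is /j/ (voiced), it takes -ed, giving *hobajed*.

uhwezitihi, hobajed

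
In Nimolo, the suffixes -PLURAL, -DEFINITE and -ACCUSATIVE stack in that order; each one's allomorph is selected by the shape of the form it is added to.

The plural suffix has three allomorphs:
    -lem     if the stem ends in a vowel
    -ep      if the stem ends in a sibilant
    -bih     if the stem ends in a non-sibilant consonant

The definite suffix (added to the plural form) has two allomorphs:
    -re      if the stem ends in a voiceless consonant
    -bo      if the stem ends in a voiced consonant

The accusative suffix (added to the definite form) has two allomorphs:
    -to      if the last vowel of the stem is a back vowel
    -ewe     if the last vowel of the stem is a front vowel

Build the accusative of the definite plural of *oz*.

ozepreewe

*oz*: final sound = /z/, a sibilant → -ep → *ozep*.
The plural form *ozep*: final consonant = /p/, voiceless → -re → *ozepre*.
Since the last vowel of the definite form *ozepre* is /e/ (a front vowel), it takes -ewe, giving *ozepreewe*.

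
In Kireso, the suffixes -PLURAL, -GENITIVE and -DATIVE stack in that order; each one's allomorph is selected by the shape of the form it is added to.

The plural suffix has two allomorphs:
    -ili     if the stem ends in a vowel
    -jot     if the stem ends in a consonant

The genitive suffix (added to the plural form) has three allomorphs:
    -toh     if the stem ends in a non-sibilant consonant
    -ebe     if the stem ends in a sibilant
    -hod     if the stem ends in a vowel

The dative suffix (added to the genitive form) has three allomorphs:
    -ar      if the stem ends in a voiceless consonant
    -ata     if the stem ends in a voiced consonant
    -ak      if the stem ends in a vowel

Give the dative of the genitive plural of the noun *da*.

dailihodata

Since the final sound of *da* is /a/ (a vowel), it takes -ili, giving *daili*.
The plural form *daili* — final sound /i/ (a vowel) → -hod → *dailihod*.
Since the final sound of the genitive form *dailihod* is /d/ (a voiced consonant), it takes -ata, giving *dailihodata*.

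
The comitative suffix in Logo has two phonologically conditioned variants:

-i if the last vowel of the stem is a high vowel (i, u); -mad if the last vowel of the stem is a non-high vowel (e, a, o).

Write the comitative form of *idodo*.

*idodo* — last vowel /o/ (a non-high vowel) → -mad → *idodomad*.

idodomad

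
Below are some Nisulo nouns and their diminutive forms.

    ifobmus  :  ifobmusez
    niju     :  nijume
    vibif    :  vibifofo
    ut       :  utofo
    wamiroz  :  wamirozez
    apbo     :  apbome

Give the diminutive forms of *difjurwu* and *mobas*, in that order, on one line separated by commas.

difjurwume, mobasez

The suffix is conditioned by the final sound: -ez when the stem ends in a sibilant (*ifobmus*, *wamiroz*); -ofo when the stem ends in a non-sibilant consonant (*vibif*, *ut*); -me when the stem ends in a vowel (*niju*, *apbo*).
*difjurwu* — final sound /u/ (a vowel) → -me → *difjurwume*.
*mobas*: final sound = /s/, a sibilant → -ez → *mobasez*.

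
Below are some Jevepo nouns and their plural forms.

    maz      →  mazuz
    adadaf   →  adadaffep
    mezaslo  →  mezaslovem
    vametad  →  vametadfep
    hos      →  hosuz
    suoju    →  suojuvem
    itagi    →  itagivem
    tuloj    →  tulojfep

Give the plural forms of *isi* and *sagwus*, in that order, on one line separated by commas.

The suffix is conditioned by the final sound: -uz when the stem ends in a sibilant (*maz*, *hos*); -fep when the stem ends in a non-sibilant consonant (*adadaf*, *vametad*, *tuloj*); -vem when the stem ends in a vowel (*mezaslo*, *suoju*, *itagi*).
Since the final sound of *isi* is /i/ (a vowel), it takes -vem, giving *isivem*.
The final sound of *sagwus* is /s/, which is a sibilant, so the suffix is -uz, giving *sagwusuz*.

isivem, sagwusuz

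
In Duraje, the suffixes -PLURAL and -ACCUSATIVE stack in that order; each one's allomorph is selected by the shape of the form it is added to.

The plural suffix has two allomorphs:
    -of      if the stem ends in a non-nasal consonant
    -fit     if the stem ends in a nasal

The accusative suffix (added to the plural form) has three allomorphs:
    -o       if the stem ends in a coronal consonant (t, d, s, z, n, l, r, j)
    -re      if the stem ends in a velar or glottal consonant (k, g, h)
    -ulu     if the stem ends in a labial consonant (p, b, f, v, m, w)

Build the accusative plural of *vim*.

vimfito

The final consonant of *vim* is /m/, which is a nasal, so the plural suffix is -fit, giving *vimfit*.
The plural form *vimfit*: final consonant = /t/, coronal → -o → *vimfito*.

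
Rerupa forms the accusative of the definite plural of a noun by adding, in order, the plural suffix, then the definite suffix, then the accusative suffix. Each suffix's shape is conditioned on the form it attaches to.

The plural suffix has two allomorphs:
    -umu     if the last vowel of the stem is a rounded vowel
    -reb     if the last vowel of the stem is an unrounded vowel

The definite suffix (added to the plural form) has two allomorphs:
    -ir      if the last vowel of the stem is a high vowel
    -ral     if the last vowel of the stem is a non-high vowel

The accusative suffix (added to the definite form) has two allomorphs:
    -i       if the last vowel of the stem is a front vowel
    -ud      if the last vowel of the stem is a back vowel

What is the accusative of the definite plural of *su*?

suumuiri

*su*: last vowel = /u/, a rounded vowel → -umu → *suumu*.
The plural form *suumu*: last vowel = /u/, a high vowel → -ir → *suumuir*.
Since the last vowel of the definite form *suumuir* is /i/ (a front vowel), it takes -i, giving *suumuiri*.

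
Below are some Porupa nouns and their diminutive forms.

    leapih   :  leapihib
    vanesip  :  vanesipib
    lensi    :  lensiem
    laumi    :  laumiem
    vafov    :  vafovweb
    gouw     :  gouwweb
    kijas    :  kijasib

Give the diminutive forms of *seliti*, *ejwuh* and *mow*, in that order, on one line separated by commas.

The suffix is conditioned by the final sound: -ib when the stem ends in a voiceless consonant (*leapih*, *vanesip*, *kijas*); -web when the stem ends in a voiced consonant (*vafov*, *gouw*); -em when the stem ends in a vowel (*lensi*, *laumi*).
Since the final sound of *seliti* is /i/ (a vowel), it takes -em, giving *selitiem*.
The final sound of *ejwuh* is /h/, which is a voiceless consonant, so the suffix is -ib, giving *ejwuhib*.
The final sound of *mow* is /w/, which is a voiced consonant, so the suffix is -web, giving *mowweb*.

selitiem, ejwuhib, mowweb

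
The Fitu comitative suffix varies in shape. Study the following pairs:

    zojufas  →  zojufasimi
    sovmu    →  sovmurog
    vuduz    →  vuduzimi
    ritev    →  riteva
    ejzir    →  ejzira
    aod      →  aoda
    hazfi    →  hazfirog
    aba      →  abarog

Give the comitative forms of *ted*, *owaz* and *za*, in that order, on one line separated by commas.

The suffix is conditioned by the final sound: -imi when the stem ends in a sibilant (*zojufas*, *vuduz*); -a when the stem ends in a non-sibilant consonant (*ritev*, *ejzir*, *aod*); -rog when the stem ends in a vowel (*sovmu*, *hazfi*, *aba*).
*ted* — final sound /d/ (a non-sibilant consonant) → -a → *teda*.
*owaz*: final sound = /z/, a sibilant → -imi → *owazimi*.
Since the final sound of *za* is /a/ (a vowel), it takes -rog, giving *zarog*.

teda, owazimi, zarog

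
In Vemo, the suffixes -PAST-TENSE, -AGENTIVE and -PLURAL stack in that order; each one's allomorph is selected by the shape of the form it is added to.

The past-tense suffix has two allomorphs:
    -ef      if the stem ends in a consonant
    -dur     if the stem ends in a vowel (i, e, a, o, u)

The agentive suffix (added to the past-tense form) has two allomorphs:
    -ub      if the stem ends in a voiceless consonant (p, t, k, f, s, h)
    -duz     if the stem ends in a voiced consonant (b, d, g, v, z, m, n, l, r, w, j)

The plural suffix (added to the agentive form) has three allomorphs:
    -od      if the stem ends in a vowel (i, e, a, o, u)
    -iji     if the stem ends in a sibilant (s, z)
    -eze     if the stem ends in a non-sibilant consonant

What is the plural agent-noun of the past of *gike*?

gikedurduziji

*gike*: final sound = /e/, a vowel → -dur → *gikedur*.
Since the final consonant of the past-tense form *gikedur* is /r/ (voiced), it takes -duz, giving *gikedurduz*.
The agentive form *gikedurduz*: final sound = /z/, a sibilant → -iji → *gikedurduziji*.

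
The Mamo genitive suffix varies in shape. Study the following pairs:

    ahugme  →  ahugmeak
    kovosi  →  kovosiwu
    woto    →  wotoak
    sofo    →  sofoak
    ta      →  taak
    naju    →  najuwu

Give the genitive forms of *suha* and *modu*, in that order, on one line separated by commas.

suhaak, moduwu

The alternation tracks the last vowel of the stem — -wu when the last vowel of the stem is a high vowel (*kovosi*, *naju*); -ak when the last vowel of the stem is a non-high vowel (*ahugme*, *woto*, *sofo*, *ta*).
*suha* — last vowel /a/ (a non-high vowel) → -ak → *suhaak*.
*modu*: last vowel = /u/, a high vowel → -wu → *moduwu*.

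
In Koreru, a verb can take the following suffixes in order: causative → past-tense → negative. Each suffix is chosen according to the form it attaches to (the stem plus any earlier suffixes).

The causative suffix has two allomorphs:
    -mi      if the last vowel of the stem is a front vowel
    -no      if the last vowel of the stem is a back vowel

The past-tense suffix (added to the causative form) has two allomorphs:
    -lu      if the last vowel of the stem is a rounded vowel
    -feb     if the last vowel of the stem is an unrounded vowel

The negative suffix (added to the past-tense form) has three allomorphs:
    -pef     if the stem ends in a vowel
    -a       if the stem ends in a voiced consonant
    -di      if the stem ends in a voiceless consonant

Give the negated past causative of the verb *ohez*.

ohezmifeba

Since the last vowel of *ohez* is /e/ (a front vowel), it takes -mi, giving *ohezmi*.
Since the last vowel of the causative form *ohezmi* is /i/ (an unrounded vowel), it takes -feb, giving *ohezmifeb*.
The past-tense form *ohezmifeb*: final sound = /b/, a voiced consonant → -a → *ohezmifeba*.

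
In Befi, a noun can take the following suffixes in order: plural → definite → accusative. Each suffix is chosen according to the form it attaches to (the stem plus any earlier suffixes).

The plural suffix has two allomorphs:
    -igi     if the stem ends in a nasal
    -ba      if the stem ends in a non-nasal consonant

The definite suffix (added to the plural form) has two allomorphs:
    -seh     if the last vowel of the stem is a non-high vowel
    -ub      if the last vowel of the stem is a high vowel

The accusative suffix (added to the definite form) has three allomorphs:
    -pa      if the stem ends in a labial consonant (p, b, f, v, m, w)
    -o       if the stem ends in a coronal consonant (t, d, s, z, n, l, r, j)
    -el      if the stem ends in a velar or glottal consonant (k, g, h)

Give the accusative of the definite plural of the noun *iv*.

ivbasehel

*iv* — final consonant /v/ (non-nasal) → -ba → *ivba*.
Since the last vowel of the plural form *ivba* is /a/ (a non-high vowel), it takes -seh, giving *ivbaseh*.
Since the final consonant of the definite form *ivbaseh* is /h/ (velar/glottal), it takes -el, giving *ivbasehel*.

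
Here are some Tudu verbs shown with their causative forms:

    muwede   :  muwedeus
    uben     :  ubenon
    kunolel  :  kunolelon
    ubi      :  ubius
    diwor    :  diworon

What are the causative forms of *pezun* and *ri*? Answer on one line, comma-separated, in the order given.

pezunon, rius

The suffix is conditioned by the final sound: -on when the stem ends in a consonant (*uben*, *kunolel*, *diwor*); -us when the stem ends in a vowel (*muwede*, *ubi*).
Since the final sound of *pezun* is /n/ (a consonant), it takes -on, giving *pezunon*.
Since the final sound of *ri* is /i/ (a vowel), it takes -us, giving *rius*.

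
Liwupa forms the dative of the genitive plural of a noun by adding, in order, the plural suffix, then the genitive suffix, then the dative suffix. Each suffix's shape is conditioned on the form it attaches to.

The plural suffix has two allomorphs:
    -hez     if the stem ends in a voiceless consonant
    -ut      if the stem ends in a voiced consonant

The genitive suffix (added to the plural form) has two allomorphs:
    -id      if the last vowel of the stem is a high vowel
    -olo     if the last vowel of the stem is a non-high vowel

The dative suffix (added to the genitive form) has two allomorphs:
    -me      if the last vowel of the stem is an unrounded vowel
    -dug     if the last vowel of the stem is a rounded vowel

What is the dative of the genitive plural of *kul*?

kulutidme

*kul* — final consonant /l/ (voiced) → -ut → *kulut*.
Since the last vowel of the plural form *kulut* is /u/ (a high vowel), it takes -id, giving *kulutid*.
The genitive form *kulutid*: last vowel = /i/, an unrounded vowel → -me → *kulutidme*.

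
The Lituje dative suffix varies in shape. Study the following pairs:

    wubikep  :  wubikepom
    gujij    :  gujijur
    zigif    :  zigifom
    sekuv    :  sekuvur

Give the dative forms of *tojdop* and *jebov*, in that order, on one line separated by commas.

tojdopom, jebovur

The pattern is voicing of the final consonant: -om when the stem ends in a voiceless consonant (*wubikep*, *zigif*); -ur when the stem ends in a voiced consonant (*gujij*, *sekuv*).
*tojdop* — final consonant /p/ (voiceless) → -om → *tojdopom*.
*jebov*: final consonant = /v/, voiced → -ur → *jebovur*.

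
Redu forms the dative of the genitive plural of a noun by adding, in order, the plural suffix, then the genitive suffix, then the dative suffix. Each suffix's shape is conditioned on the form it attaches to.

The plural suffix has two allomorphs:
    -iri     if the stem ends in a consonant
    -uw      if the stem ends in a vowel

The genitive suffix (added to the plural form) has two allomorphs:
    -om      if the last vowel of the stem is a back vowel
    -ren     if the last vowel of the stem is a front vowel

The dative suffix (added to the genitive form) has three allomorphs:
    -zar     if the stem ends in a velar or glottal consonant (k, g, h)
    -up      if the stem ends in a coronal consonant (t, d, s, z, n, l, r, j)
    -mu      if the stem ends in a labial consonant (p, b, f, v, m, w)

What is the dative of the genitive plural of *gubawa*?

The final sound of *gubawa* is /a/, which is a vowel, so the plural suffix is -uw, giving *gubawauw*.
Since the last vowel of the plural form *gubawauw* is /u/ (a back vowel), it takes -om, giving *gubawauwom*.
Since the final consonant of the genitive form *gubawauwom* is /m/ (labial), it takes -mu, giving *gubawauwommu*.

gubawauwommu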